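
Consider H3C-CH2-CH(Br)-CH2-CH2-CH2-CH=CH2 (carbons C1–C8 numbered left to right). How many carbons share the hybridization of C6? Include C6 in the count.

C6 is sp3 (only σ bonds).
C1: sp3 ✓
C2: sp3 ✓
C3: sp3 ✓
C4: sp3 ✓
C5: sp3 ✓
C6: sp3 ✓
C7: sp2
C8: sp2
6 carbons are sp3.

6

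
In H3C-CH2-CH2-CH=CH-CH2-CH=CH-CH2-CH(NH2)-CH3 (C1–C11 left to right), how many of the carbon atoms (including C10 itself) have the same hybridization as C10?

7

C10 is sp3 (only σ bonds).
C1: sp3 ✓
C2: sp3 ✓
C3: sp3 ✓
C4: sp2
C5: sp2
C6: sp3 ✓
C7: sp2
C8: sp2
C9: sp3 ✓
C10: sp3 ✓
C11: sp3 ✓
7 carbons are sp3.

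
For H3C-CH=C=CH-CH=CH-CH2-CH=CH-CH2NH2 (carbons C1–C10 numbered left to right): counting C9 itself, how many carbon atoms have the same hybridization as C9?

6

C9 is sp2 (one π bond).
C1: sp3
C2: sp2 ✓
C3: sp
C4: sp2 ✓
C5: sp2 ✓
C6: sp2 ✓
C7: sp3
C8: sp2 ✓
C9: sp2 ✓
C10: sp3
6 carbons are sp2.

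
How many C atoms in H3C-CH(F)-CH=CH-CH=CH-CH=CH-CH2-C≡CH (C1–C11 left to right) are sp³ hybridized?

3

C1: sp3 ✓
C2: sp3 ✓
C3: sp2
C4: sp2
C5: sp2
C6: sp2
C7: sp2
C8: sp2
C9: sp3 ✓
C10: sp
C11: sp
C1, C2, C9 → 3 sp3 carbons.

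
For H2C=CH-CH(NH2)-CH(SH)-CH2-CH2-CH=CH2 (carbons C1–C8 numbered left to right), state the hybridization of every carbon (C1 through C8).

C1 — 3 σ bonds, plus one π bond. Steric number 3, so sp2.
C2: 3 σ bonds, plus one π bond — 3 electron domains, sp2.
C3 has 4 σ bonds: steric number 4 → sp3.
C4 has 4 σ bonds: steric number 4 → sp3.
C5: 4 σ bonds — 4 electron domains, sp3.
C6 has 4 σ bonds: steric number 4 → sp3.
C7 (3 σ bonds, plus one π bond) has steric number 3: sp2.
C8 carries 3 σ bonds, plus one π bond, giving a steric number of 3, so it is sp2.

C1 sp2, C2 sp2, C3 sp3, C4 sp3, C5 sp3, C6 sp3, C7 sp2, C8 sp2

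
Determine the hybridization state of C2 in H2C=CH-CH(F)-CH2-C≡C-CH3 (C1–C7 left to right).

C2 is sp2: 3 σ bonds, plus one π bond, 3 electron-density regions.

sp^2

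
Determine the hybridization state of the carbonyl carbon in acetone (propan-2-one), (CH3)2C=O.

sp^2

The carbonyl carbon (3 σ bonds, plus one π bond) has steric number 3: sp2.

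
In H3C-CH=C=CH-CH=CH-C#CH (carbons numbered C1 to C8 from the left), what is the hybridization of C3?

sp

C3 — 2 σ bonds, plus two π bonds. Steric number 2, so sp.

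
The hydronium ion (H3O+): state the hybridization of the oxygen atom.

Three σ bonds + one lone pair = steric number 4 → sp3.

sp3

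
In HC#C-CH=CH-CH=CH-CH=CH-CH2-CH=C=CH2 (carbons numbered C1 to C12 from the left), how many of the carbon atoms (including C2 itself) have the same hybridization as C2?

C2 is sp (two π bonds).
C1: sp ✓
C2: sp ✓
C3: sp2
C4: sp2
C5: sp2
C6: sp2
C7: sp2
C8: sp2
C9: sp3
C10: sp2
C11: sp ✓
C12: sp2
3 carbons are sp.

3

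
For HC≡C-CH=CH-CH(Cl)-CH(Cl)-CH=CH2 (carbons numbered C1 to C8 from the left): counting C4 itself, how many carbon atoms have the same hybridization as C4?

4

C4 is sp2 (one π bond).
C1: sp
C2: sp
C3: sp2 ✓
C4: sp2 ✓
C5: sp3
C6: sp3
C7: sp2 ✓
C8: sp2 ✓
4 carbons are sp2.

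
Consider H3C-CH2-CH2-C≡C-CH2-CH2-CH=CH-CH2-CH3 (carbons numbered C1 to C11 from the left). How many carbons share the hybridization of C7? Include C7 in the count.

7

C7 is sp3 (only σ bonds).
C1: sp3 ✓
C2: sp3 ✓
C3: sp3 ✓
C4: sp
C5: sp
C6: sp3 ✓
C7: sp3 ✓
C8: sp2
C9: sp2
C10: sp3 ✓
C11: sp3 ✓
7 carbons are sp3.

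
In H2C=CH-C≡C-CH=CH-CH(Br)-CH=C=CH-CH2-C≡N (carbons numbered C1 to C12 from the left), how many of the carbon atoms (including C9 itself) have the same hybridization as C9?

C9 is sp (two π bonds).
C1: sp2
C2: sp2
C3: sp ✓
C4: sp ✓
C5: sp2
C6: sp2
C7: sp3
C8: sp2
C9: sp ✓
C10: sp2
C11: sp3
C12: sp ✓
4 carbons are sp.

4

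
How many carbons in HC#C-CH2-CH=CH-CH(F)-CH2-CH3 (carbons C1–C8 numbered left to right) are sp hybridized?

C1: sp ✓
C2: sp ✓
C3: sp3
C4: sp2
C5: sp2
C6: sp3
C7: sp3
C8: sp3
C1, C2 → 2 sp carbons.

2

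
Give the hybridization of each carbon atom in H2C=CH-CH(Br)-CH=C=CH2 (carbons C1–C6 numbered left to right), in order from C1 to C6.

C1: 3 σ bonds, plus one π bond; 3 regions of electron density → sp2.
C2: 3 σ bonds, plus one π bond; 3 regions of electron density → sp2.
C3 is sp3: 4 σ bonds, 4 electron-density regions.
C4 (3 σ bonds, plus one π bond) has steric number 3: sp2.
C5: 2 σ bonds, plus two π bonds — 2 electron domains, sp.
C6 — 3 σ bonds, plus one π bond. Steric number 3, so sp2.

C1 sp2, C2 sp2, C3 sp3, C4 sp2, C5 sp, C6 sp2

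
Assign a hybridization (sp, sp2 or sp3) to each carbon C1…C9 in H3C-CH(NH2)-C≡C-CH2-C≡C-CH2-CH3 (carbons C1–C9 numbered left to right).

C1 sp3, C2 sp3, C3 sp, C4 sp, C5 sp3, C6 sp, C7 sp, C8 sp3, C9 sp3

C1 has 4 σ bonds: steric number 4 → sp3.
C2: 4 σ bonds; 4 regions of electron density → sp3.
C3 — 2 σ bonds, plus two π bonds. Steric number 2, so sp.
C4 is sp: 2 σ bonds, plus two π bonds, 2 electron-density regions.
C5 (4 σ bonds) has steric number 4: sp3.
C6 is sp: 2 σ bonds, plus two π bonds, 2 electron-density regions.
C7 is sp: 2 σ bonds, plus two π bonds, 2 electron-density regions.
C8 has 4 σ bonds: steric number 4 → sp3.
C9: 4 σ bonds — 4 electron domains, sp3.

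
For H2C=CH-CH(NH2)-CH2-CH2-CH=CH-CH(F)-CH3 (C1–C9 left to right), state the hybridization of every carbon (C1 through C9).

C1 sp2, C2 sp2, C3 sp3, C4 sp3, C5 sp3, C6 sp2, C7 sp2, C8 sp3, C9 sp3

C1: 3 σ bonds, plus one π bond; 3 regions of electron density → sp2.
C2 has 3 σ bonds, plus one π bond: steric number 3 → sp2.
C3: 4 σ bonds; 4 regions of electron density → sp3.
C4 — 4 σ bonds. Steric number 4, so sp3.
C5: 4 σ bonds — 4 electron domains, sp3.
C6: 3 σ bonds, plus one π bond; 3 regions of electron density → sp2.
C7 has 3 σ bonds, plus one π bond: steric number 3 → sp2.
C8 has 4 σ bonds: steric number 4 → sp3.
C9: 4 σ bonds — 4 electron domains, sp3.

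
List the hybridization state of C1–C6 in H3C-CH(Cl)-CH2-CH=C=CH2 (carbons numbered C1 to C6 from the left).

C1 has 4 σ bonds: steric number 4 → sp3.
C2 carries 4 σ bonds, giving a steric number of 4, so it is sp3.
C3 is sp3: 4 σ bonds, 4 electron-density regions.
C4 (3 σ bonds, plus one π bond) has steric number 3: sp2.
C5: 2 σ bonds, plus two π bonds — 2 electron domains, sp.
C6 has 3 σ bonds, plus one π bond: steric number 3 → sp2.

C1 sp3, C2 sp3, C3 sp3, C4 sp2, C5 sp, C6 sp2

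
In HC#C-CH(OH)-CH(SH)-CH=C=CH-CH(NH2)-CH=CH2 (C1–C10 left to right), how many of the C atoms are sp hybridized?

C1: sp ✓
C2: sp ✓
C3: sp3
C4: sp3
C5: sp2
C6: sp ✓
C7: sp2
C8: sp3
C9: sp2
C10: sp2
C1, C2, C6 → 3 sp carbons.

3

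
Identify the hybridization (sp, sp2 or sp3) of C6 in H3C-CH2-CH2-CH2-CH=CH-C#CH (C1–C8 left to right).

C6: 3 σ bonds, plus one π bond; 3 regions of electron density → sp2.

sp^2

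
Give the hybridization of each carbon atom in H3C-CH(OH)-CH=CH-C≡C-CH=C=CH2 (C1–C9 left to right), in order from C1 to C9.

C1: 4 σ bonds; 4 regions of electron density → sp3.
C2: 4 σ bonds — 4 electron domains, sp3.
C3 carries 3 σ bonds, plus one π bond, giving a steric number of 3, so it is sp2.
C4 is sp2: 3 σ bonds, plus one π bond, 3 electron-density regions.
C5 is sp: 2 σ bonds, plus two π bonds, 2 electron-density regions.
C6 has 2 σ bonds, plus two π bonds: steric number 2 → sp.
C7 — 3 σ bonds, plus one π bond. Steric number 3, so sp2.
C8 carries 2 σ bonds, plus two π bonds, giving a steric number of 2, so it is sp.
C9: 3 σ bonds, plus one π bond — 3 electron domains, sp2.

C1 sp3, C2 sp3, C3 sp2, C4 sp2, C5 sp, C6 sp, C7 sp2, C8 sp, C9 sp2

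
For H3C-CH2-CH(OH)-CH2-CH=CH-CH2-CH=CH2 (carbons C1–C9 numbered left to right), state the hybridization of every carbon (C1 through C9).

C1 sp3, C2 sp3, C3 sp3, C4 sp3, C5 sp2, C6 sp2, C7 sp3, C8 sp2, C9 sp2

C1 is sp3: 4 σ bonds, 4 electron-density regions.
C2 (4 σ bonds) has steric number 4: sp3.
C3 is sp3: 4 σ bonds, 4 electron-density regions.
C4: 4 σ bonds; 4 regions of electron density → sp3.
C5 has 3 σ bonds, plus one π bond: steric number 3 → sp2.
C6 — 3 σ bonds, plus one π bond. Steric number 3, so sp2.
C7 (4 σ bonds) has steric number 4: sp3.
C8 has 3 σ bonds, plus one π bond: steric number 3 → sp2.
C9 has 3 σ bonds, plus one π bond: steric number 3 → sp2.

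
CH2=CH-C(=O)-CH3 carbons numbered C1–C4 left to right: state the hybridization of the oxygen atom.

The oxygen atom — 1 σ bond and 2 lone pairs, plus one π bond. Steric number 3, so sp2.

sp2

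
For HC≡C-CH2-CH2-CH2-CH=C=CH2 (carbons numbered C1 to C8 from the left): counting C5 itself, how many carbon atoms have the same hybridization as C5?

C5 is sp3 (only σ bonds).
C1: sp
C2: sp
C3: sp3 ✓
C4: sp3 ✓
C5: sp3 ✓
C6: sp2
C7: sp
C8: sp2
3 carbons are sp3.

3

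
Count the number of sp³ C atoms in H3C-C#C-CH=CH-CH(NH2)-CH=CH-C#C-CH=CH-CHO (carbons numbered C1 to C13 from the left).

C1: sp3 ✓
C2: sp
C3: sp
C4: sp2
C5: sp2
C6: sp3 ✓
C7: sp2
C8: sp2
C9: sp
C10: sp
C11: sp2
C12: sp2
C13: sp2
C1, C6 → 2 sp3 carbons.

2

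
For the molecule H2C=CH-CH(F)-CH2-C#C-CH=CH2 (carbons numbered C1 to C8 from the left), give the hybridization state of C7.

C7 is sp2: 3 σ bonds, plus one π bond, 3 electron-density regions.

sp2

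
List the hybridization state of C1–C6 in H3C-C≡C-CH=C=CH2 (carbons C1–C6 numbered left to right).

C1 (4 σ bonds) has steric number 4: sp3.
C2: 2 σ bonds, plus two π bonds; 2 regions of electron density → sp.
C3 carries 2 σ bonds, plus two π bonds, giving a steric number of 2, so it is sp.
C4 has 3 σ bonds, plus one π bond: steric number 3 → sp2.
C5 (2 σ bonds, plus two π bonds) has steric number 2: sp.
C6: 3 σ bonds, plus one π bond; 3 regions of electron density → sp2.

C1 sp3, C2 sp, C3 sp, C4 sp2, C5 sp, C6 sp2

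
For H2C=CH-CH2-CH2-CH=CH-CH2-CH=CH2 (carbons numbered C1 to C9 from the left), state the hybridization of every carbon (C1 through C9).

C1 sp2, C2 sp2, C3 sp3, C4 sp3, C5 sp2, C6 sp2, C7 sp3, C8 sp2, C9 sp2

C1 carries 3 σ bonds, plus one π bond, giving a steric number of 3, so it is sp2.
C2: 3 σ bonds, plus one π bond — 3 electron domains, sp2.
C3: 4 σ bonds; 4 regions of electron density → sp3.
C4: 4 σ bonds — 4 electron domains, sp3.
C5 (3 σ bonds, plus one π bond) has steric number 3: sp2.
C6 is sp2: 3 σ bonds, plus one π bond, 3 electron-density regions.
C7 — 4 σ bonds. Steric number 4, so sp3.
C8 — 3 σ bonds, plus one π bond. Steric number 3, so sp2.
C9 is sp2: 3 σ bonds, plus one π bond, 3 electron-density regions.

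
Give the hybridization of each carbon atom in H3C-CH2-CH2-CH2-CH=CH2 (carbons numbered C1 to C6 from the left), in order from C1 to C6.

C1 sp3, C2 sp3, C3 sp3, C4 sp3, C5 sp2, C6 sp2

C1 carries 4 σ bonds, giving a steric number of 4, so it is sp3.
C2: 4 σ bonds; 4 regions of electron density → sp3.
C3 is sp3: 4 σ bonds, 4 electron-density regions.
C4 carries 4 σ bonds, giving a steric number of 4, so it is sp3.
C5 has 3 σ bonds, plus one π bond: steric number 3 → sp2.
C6 carries 3 σ bonds, plus one π bond, giving a steric number of 3, so it is sp2.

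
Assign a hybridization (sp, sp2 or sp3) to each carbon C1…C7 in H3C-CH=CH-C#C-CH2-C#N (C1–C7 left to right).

C1 sp3, C2 sp2, C3 sp2, C4 sp, C5 sp, C6 sp3, C7 sp

C1 (4 σ bonds) has steric number 4: sp3.
C2 (3 σ bonds, plus one π bond) has steric number 3: sp2.
C3 carries 3 σ bonds, plus one π bond, giving a steric number of 3, so it is sp2.
C4: 2 σ bonds, plus two π bonds; 2 regions of electron density → sp.
C5 carries 2 σ bonds, plus two π bonds, giving a steric number of 2, so it is sp.
C6 carries 4 σ bonds, giving a steric number of 4, so it is sp3.
C7: 2 σ bonds, plus two π bonds; 2 regions of electron density → sp.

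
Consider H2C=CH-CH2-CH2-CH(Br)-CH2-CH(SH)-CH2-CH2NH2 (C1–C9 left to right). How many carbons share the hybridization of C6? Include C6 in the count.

C6 is sp3 (only σ bonds).
C1: sp2
C2: sp2
C3: sp3 ✓
C4: sp3 ✓
C5: sp3 ✓
C6: sp3 ✓
C7: sp3 ✓
C8: sp3 ✓
C9: sp3 ✓
7 carbons are sp3.

7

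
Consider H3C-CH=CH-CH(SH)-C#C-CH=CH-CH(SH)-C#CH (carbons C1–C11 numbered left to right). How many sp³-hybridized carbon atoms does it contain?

3

C1: sp3 ✓
C2: sp2
C3: sp2
C4: sp3 ✓
C5: sp
C6: sp
C7: sp2
C8: sp2
C9: sp3 ✓
C10: sp
C11: sp
C1, C4, C9 → 3 sp3 carbons.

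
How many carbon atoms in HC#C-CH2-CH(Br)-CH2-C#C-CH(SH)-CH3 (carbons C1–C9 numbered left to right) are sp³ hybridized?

5

C1: sp
C2: sp
C3: sp3 ✓
C4: sp3 ✓
C5: sp3 ✓
C6: sp
C7: sp
C8: sp3 ✓
C9: sp3 ✓
C3, C4, C5, C8, C9 → 5 sp3 carbons.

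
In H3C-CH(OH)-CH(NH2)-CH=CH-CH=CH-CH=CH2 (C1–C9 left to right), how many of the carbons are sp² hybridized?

6

C1: sp3
C2: sp3
C3: sp3
C4: sp2 ✓
C5: sp2 ✓
C6: sp2 ✓
C7: sp2 ✓
C8: sp2 ✓
C9: sp2 ✓
C4, C5, C6, C7, C8, C9 → 6 sp2 carbons.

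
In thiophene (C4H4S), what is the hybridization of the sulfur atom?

Analogous to furan: one S lone pair in the aromatic π system, S is sp2.

sp2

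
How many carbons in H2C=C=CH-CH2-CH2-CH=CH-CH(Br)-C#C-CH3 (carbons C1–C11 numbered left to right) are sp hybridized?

C1: sp2
C2: sp ✓
C3: sp2
C4: sp3
C5: sp3
C6: sp2
C7: sp2
C8: sp3
C9: sp ✓
C10: sp ✓
C11: sp3
C2, C9, C10 → 3 sp carbons.

3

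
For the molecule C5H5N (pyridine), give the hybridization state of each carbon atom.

Each carbon atom is sp2: 3 σ bonds, plus one π bond, 3 electron-density regions.

sp^2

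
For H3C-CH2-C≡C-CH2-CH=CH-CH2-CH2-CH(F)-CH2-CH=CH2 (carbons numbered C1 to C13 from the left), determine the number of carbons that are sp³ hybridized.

C1: sp3 ✓
C2: sp3 ✓
C3: sp
C4: sp
C5: sp3 ✓
C6: sp2
C7: sp2
C8: sp3 ✓
C9: sp3 ✓
C10: sp3 ✓
C11: sp3 ✓
C12: sp2
C13: sp2
C1, C2, C5, C8, C9, C10, C11 → 7 sp3 carbons.

7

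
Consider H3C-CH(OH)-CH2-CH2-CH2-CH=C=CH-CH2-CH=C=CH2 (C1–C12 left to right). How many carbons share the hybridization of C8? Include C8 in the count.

C8 is sp2 (one π bond).
C1: sp3
C2: sp3
C3: sp3
C4: sp3
C5: sp3
C6: sp2 ✓
C7: sp
C8: sp2 ✓
C9: sp3
C10: sp2 ✓
C11: sp
C12: sp2 ✓
4 carbons are sp2.

4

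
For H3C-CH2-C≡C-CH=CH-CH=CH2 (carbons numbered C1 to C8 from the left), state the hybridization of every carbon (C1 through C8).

C1 sp3, C2 sp3, C3 sp, C4 sp, C5 sp2, C6 sp2, C7 sp2, C8 sp2

C1: 4 σ bonds; 4 regions of electron density → sp3.
C2 carries 4 σ bonds, giving a steric number of 4, so it is sp3.
C3 — 2 σ bonds, plus two π bonds. Steric number 2, so sp.
C4 is sp: 2 σ bonds, plus two π bonds, 2 electron-density regions.
C5: 3 σ bonds, plus one π bond — 3 electron domains, sp2.
C6 (3 σ bonds, plus one π bond) has steric number 3: sp2.
C7: 3 σ bonds, plus one π bond — 3 electron domains, sp2.
C8 — 3 σ bonds, plus one π bond. Steric number 3, so sp2.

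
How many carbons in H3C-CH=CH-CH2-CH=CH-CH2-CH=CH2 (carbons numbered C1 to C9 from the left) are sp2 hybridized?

6

C1: sp3
C2: sp2 ✓
C3: sp2 ✓
C4: sp3
C5: sp2 ✓
C6: sp2 ✓
C7: sp3
C8: sp2 ✓
C9: sp2 ✓
C2, C3, C5, C6, C8, C9 → 6 sp2 carbons.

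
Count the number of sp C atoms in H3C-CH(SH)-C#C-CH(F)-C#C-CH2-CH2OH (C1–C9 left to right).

4

C1: sp3
C2: sp3
C3: sp ✓
C4: sp ✓
C5: sp3
C6: sp ✓
C7: sp ✓
C8: sp3
C9: sp3
C3, C4, C6, C7 → 4 sp carbons.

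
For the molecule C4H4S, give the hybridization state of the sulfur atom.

sp2

Analogous to furan: one S lone pair in the aromatic π system, S is sp2.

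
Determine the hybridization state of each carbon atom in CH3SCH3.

sp3

Each carbon atom has 4 σ bonds: steric number 4 → sp3.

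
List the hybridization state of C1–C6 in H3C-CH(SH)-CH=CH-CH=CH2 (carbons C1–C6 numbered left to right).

C1 has 4 σ bonds: steric number 4 → sp3.
C2: 4 σ bonds; 4 regions of electron density → sp3.
C3 carries 3 σ bonds, plus one π bond, giving a steric number of 3, so it is sp2.
C4 (3 σ bonds, plus one π bond) has steric number 3: sp2.
C5 is sp2: 3 σ bonds, plus one π bond, 3 electron-density regions.
C6: 3 σ bonds, plus one π bond; 3 regions of electron density → sp2.

C1 sp3, C2 sp3, C3 sp2, C4 sp2, C5 sp2, C6 sp2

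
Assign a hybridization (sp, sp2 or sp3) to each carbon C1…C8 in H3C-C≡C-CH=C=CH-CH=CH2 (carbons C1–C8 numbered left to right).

C1 sp3, C2 sp, C3 sp, C4 sp2, C5 sp, C6 sp2, C7 sp2, C8 sp2

C1 is sp3: 4 σ bonds, 4 electron-density regions.
C2 (2 σ bonds, plus two π bonds) has steric number 2: sp.
C3 carries 2 σ bonds, plus two π bonds, giving a steric number of 2, so it is sp.
C4: 3 σ bonds, plus one π bond; 3 regions of electron density → sp2.
C5 carries 2 σ bonds, plus two π bonds, giving a steric number of 2, so it is sp.
C6: 3 σ bonds, plus one π bond — 3 electron domains, sp2.
C7 — 3 σ bonds, plus one π bond. Steric number 3, so sp2.
C8 is sp2: 3 σ bonds, plus one π bond, 3 electron-density regions.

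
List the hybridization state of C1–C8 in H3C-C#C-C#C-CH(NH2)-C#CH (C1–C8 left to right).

C1 sp3, C2 sp, C3 sp, C4 sp, C5 sp, C6 sp3, C7 sp, C8 sp

C1: 4 σ bonds — 4 electron domains, sp3.
C2 — 2 σ bonds, plus two π bonds. Steric number 2, so sp.
C3 (2 σ bonds, plus two π bonds) has steric number 2: sp.
C4 has 2 σ bonds, plus two π bonds: steric number 2 → sp.
C5: 2 σ bonds, plus two π bonds; 2 regions of electron density → sp.
C6: 4 σ bonds; 4 regions of electron density → sp3.
C7 — 2 σ bonds, plus two π bonds. Steric number 2, so sp.
C8 carries 2 σ bonds, plus two π bonds, giving a steric number of 2, so it is sp.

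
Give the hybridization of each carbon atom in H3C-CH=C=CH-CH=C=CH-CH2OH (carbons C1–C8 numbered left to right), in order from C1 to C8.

C1 has 4 σ bonds: steric number 4 → sp3.
C2: 3 σ bonds, plus one π bond; 3 regions of electron density → sp2.
C3: 2 σ bonds, plus two π bonds; 2 regions of electron density → sp.
C4: 3 σ bonds, plus one π bond; 3 regions of electron density → sp2.
C5 is sp2: 3 σ bonds, plus one π bond, 3 electron-density regions.
C6: 2 σ bonds, plus two π bonds — 2 electron domains, sp.
C7 is sp2: 3 σ bonds, plus one π bond, 3 electron-density regions.
C8 is sp3: 4 σ bonds, 4 electron-density regions.

C1 sp3, C2 sp2, C3 sp, C4 sp2, C5 sp2, C6 sp, C7 sp2, C8 sp3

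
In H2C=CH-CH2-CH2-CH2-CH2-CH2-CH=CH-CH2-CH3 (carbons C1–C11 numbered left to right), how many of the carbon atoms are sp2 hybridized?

C1: sp2 ✓
C2: sp2 ✓
C3: sp3
C4: sp3
C5: sp3
C6: sp3
C7: sp3
C8: sp2 ✓
C9: sp2 ✓
C10: sp3
C11: sp3
C1, C2, C8, C9 → 4 sp2 carbons.

4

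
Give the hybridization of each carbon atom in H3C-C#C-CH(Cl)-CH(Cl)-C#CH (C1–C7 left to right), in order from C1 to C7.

C1 has 4 σ bonds: steric number 4 → sp3.
C2: 2 σ bonds, plus two π bonds — 2 electron domains, sp.
C3 has 2 σ bonds, plus two π bonds: steric number 2 → sp.
C4 (4 σ bonds) has steric number 4: sp3.
C5 has 4 σ bonds: steric number 4 → sp3.
C6 — 2 σ bonds, plus two π bonds. Steric number 2, so sp.
C7 is sp: 2 σ bonds, plus two π bonds, 2 electron-density regions.

C1 sp3, C2 sp, C3 sp, C4 sp3, C5 sp3, C6 sp, C7 sp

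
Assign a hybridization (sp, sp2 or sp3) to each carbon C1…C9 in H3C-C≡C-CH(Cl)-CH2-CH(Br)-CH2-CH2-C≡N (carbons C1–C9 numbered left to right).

C1 sp3, C2 sp, C3 sp, C4 sp3, C5 sp3, C6 sp3, C7 sp3, C8 sp3, C9 sp

C1: 4 σ bonds; 4 regions of electron density → sp3.
C2 — 2 σ bonds, plus two π bonds. Steric number 2, so sp.
C3: 2 σ bonds, plus two π bonds — 2 electron domains, sp.
C4 has 4 σ bonds: steric number 4 → sp3.
C5 (4 σ bonds) has steric number 4: sp3.
C6 has 4 σ bonds: steric number 4 → sp3.
C7 — 4 σ bonds. Steric number 4, so sp3.
C8 carries 4 σ bonds, giving a steric number of 4, so it is sp3.
C9 is sp: 2 σ bonds, plus two π bonds, 2 electron-density regions.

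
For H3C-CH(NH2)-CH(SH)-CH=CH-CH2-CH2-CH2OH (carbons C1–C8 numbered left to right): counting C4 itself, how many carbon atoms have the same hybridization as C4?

C4 is sp2 (one π bond).
C1: sp3
C2: sp3
C3: sp3
C4: sp2 ✓
C5: sp2 ✓
C6: sp3
C7: sp3
C8: sp3
2 carbons are sp2.

2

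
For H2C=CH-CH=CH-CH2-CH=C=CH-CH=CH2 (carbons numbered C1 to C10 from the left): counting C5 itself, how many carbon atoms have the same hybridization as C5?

1

C5 is sp3 (only σ bonds).
C1: sp2
C2: sp2
C3: sp2
C4: sp2
C5: sp3 ✓
C6: sp2
C7: sp
C8: sp2
C9: sp2
C10: sp2
1 carbon is sp3.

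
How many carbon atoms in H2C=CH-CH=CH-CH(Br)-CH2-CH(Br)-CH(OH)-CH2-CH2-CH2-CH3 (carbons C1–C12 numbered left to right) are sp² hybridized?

4

C1: sp2 ✓
C2: sp2 ✓
C3: sp2 ✓
C4: sp2 ✓
C5: sp3
C6: sp3
C7: sp3
C8: sp3
C9: sp3
C10: sp3
C11: sp3
C12: sp3
C1, C2, C3, C4 → 4 sp2 carbons.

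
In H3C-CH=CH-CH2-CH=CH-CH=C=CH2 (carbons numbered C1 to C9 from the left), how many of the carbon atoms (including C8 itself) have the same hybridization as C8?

C8 is sp (two π bonds).
C1: sp3
C2: sp2
C3: sp2
C4: sp3
C5: sp2
C6: sp2
C7: sp2
C8: sp ✓
C9: sp2
1 carbon is sp.

1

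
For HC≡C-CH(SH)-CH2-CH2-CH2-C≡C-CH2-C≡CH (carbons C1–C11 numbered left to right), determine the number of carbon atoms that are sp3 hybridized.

C1: sp
C2: sp
C3: sp3 ✓
C4: sp3 ✓
C5: sp3 ✓
C6: sp3 ✓
C7: sp
C8: sp
C9: sp3 ✓
C10: sp
C11: sp
C3, C4, C5, C6, C9 → 5 sp3 carbons.

5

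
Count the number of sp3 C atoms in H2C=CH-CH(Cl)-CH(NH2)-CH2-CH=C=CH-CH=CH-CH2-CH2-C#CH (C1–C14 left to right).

C1: sp2
C2: sp2
C3: sp3 ✓
C4: sp3 ✓
C5: sp3 ✓
C6: sp2
C7: sp
C8: sp2
C9: sp2
C10: sp2
C11: sp3 ✓
C12: sp3 ✓
C13: sp
C14: sp
C3, C4, C5, C11, C12 → 5 sp3 carbons.

5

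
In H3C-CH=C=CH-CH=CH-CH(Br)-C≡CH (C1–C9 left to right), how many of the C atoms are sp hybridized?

3

C1: sp3
C2: sp2
C3: sp ✓
C4: sp2
C5: sp2
C6: sp2
C7: sp3
C8: sp ✓
C9: sp ✓
C3, C8, C9 → 3 sp carbons.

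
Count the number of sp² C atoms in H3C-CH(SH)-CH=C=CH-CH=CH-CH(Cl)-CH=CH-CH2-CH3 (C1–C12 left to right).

6

C1: sp3
C2: sp3
C3: sp2 ✓
C4: sp
C5: sp2 ✓
C6: sp2 ✓
C7: sp2 ✓
C8: sp3
C9: sp2 ✓
C10: sp2 ✓
C11: sp3
C12: sp3
C3, C5, C6, C7, C9, C10 → 6 sp2 carbons.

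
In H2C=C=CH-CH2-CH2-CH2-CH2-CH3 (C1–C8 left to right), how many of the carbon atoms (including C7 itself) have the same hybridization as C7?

C7 is sp3 (only σ bonds).
C1: sp2
C2: sp
C3: sp2
C4: sp3 ✓
C5: sp3 ✓
C6: sp3 ✓
C7: sp3 ✓
C8: sp3 ✓
5 carbons are sp3.

5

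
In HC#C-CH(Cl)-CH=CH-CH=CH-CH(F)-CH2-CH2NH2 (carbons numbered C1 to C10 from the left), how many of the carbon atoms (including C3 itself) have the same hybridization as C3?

C3 is sp3 (only σ bonds).
C1: sp
C2: sp
C3: sp3 ✓
C4: sp2
C5: sp2
C6: sp2
C7: sp2
C8: sp3 ✓
C9: sp3 ✓
C10: sp3 ✓
4 carbons are sp3.

4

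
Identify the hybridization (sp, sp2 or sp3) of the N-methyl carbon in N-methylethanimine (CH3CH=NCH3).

sp³

The N-methyl carbon has 4 σ bonds: steric number 4 → sp3.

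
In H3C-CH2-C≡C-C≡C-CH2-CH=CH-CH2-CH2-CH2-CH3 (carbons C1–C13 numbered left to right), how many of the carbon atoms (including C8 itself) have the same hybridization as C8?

C8 is sp2 (one π bond).
C1: sp3
C2: sp3
C3: sp
C4: sp
C5: sp
C6: sp
C7: sp3
C8: sp2 ✓
C9: sp2 ✓
C10: sp3
C11: sp3
C12: sp3
C13: sp3
2 carbons are sp2.

2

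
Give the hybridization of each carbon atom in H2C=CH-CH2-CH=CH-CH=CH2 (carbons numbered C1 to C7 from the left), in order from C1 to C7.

C1 sp2, C2 sp2, C3 sp3, C4 sp2, C5 sp2, C6 sp2, C7 sp2

C1 — 3 σ bonds, plus one π bond. Steric number 3, so sp2.
C2 (3 σ bonds, plus one π bond) has steric number 3: sp2.
C3 is sp3: 4 σ bonds, 4 electron-density regions.
C4 — 3 σ bonds, plus one π bond. Steric number 3, so sp2.
C5: 3 σ bonds, plus one π bond; 3 regions of electron density → sp2.
C6 (3 σ bonds, plus one π bond) has steric number 3: sp2.
C7 is sp2: 3 σ bonds, plus one π bond, 3 electron-density regions.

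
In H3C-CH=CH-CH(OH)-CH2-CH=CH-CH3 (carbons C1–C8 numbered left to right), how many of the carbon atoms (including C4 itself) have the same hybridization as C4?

C4 is sp3 (only σ bonds).
C1: sp3 ✓
C2: sp2
C3: sp2
C4: sp3 ✓
C5: sp3 ✓
C6: sp2
C7: sp2
C8: sp3 ✓
4 carbons are sp3.

4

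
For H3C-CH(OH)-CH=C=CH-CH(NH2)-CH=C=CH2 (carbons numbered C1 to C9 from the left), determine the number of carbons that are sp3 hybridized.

C1: sp3 ✓
C2: sp3 ✓
C3: sp2
C4: sp
C5: sp2
C6: sp3 ✓
C7: sp2
C8: sp
C9: sp2
C1, C2, C6 → 3 sp3 carbons.

3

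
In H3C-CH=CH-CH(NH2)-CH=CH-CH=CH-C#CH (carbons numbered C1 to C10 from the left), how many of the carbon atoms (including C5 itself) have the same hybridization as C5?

6

C5 is sp2 (one π bond).
C1: sp3
C2: sp2 ✓
C3: sp2 ✓
C4: sp3
C5: sp2 ✓
C6: sp2 ✓
C7: sp2 ✓
C8: sp2 ✓
C9: sp
C10: sp
6 carbons are sp2.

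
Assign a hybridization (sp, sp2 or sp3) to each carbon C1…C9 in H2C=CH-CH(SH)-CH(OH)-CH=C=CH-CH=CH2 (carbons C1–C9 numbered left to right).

C1 has 3 σ bonds, plus one π bond: steric number 3 → sp2.
C2 has 3 σ bonds, plus one π bond: steric number 3 → sp2.
C3: 4 σ bonds; 4 regions of electron density → sp3.
C4 has 4 σ bonds: steric number 4 → sp3.
C5 carries 3 σ bonds, plus one π bond, giving a steric number of 3, so it is sp2.
C6 carries 2 σ bonds, plus two π bonds, giving a steric number of 2, so it is sp.
C7 — 3 σ bonds, plus one π bond. Steric number 3, so sp2.
C8 — 3 σ bonds, plus one π bond. Steric number 3, so sp2.
C9 — 3 σ bonds, plus one π bond. Steric number 3, so sp2.

C1 sp2, C2 sp2, C3 sp3, C4 sp3, C5 sp2, C6 sp, C7 sp2, C8 sp2, C9 sp2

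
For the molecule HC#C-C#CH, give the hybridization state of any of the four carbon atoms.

sp

Every carbon is part of a C≡C triple bond: two σ regions → sp.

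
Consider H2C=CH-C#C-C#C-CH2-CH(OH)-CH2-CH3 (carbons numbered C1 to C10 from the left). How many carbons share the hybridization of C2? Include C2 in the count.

2

C2 is sp2 (one π bond).
C1: sp2 ✓
C2: sp2 ✓
C3: sp
C4: sp
C5: sp
C6: sp
C7: sp3
C8: sp3
C9: sp3
C10: sp3
2 carbons are sp2.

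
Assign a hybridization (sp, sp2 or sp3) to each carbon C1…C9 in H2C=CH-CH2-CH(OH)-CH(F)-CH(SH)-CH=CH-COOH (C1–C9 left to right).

C1 sp2, C2 sp2, C3 sp3, C4 sp3, C5 sp3, C6 sp3, C7 sp2, C8 sp2, C9 sp2

C1 — 3 σ bonds, plus one π bond. Steric number 3, so sp2.
C2 has 3 σ bonds, plus one π bond: steric number 3 → sp2.
C3 — 4 σ bonds. Steric number 4, so sp3.
C4: 4 σ bonds — 4 electron domains, sp3.
C5 is sp3: 4 σ bonds, 4 electron-density regions.
C6 (4 σ bonds) has steric number 4: sp3.
C7 has 3 σ bonds, plus one π bond: steric number 3 → sp2.
C8 — 3 σ bonds, plus one π bond. Steric number 3, so sp2.
C9 (3 σ bonds, plus one π bond) has steric number 3: sp2.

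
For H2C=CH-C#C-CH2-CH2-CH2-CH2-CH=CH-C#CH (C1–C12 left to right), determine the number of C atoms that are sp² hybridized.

4

C1: sp2 ✓
C2: sp2 ✓
C3: sp
C4: sp
C5: sp3
C6: sp3
C7: sp3
C8: sp3
C9: sp2 ✓
C10: sp2 ✓
C11: sp
C12: sp
C1, C2, C9, C10 → 4 sp2 carbons.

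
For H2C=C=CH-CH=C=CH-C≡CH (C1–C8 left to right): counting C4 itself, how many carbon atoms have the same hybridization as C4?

C4 is sp2 (one π bond).
C1: sp2 ✓
C2: sp
C3: sp2 ✓
C4: sp2 ✓
C5: sp
C6: sp2 ✓
C7: sp
C8: sp
4 carbons are sp2.

4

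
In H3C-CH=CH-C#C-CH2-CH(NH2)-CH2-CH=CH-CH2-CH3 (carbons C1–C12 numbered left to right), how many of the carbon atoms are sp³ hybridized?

6

C1: sp3 ✓
C2: sp2
C3: sp2
C4: sp
C5: sp
C6: sp3 ✓
C7: sp3 ✓
C8: sp3 ✓
C9: sp2
C10: sp2
C11: sp3 ✓
C12: sp3 ✓
C1, C6, C7, C8, C11, C12 → 6 sp3 carbons.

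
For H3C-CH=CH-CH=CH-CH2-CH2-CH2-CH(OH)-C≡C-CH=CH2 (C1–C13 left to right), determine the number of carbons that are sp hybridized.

2

C1: sp3
C2: sp2
C3: sp2
C4: sp2
C5: sp2
C6: sp3
C7: sp3
C8: sp3
C9: sp3
C10: sp ✓
C11: sp ✓
C12: sp2
C13: sp2
C10, C11 → 2 sp carbons.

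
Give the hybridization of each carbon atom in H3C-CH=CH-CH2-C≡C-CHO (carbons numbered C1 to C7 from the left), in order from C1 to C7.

C1 sp3, C2 sp2, C3 sp2, C4 sp3, C5 sp, C6 sp, C7 sp2

C1 is sp3: 4 σ bonds, 4 electron-density regions.
C2 — 3 σ bonds, plus one π bond. Steric number 3, so sp2.
C3 — 3 σ bonds, plus one π bond. Steric number 3, so sp2.
C4: 4 σ bonds; 4 regions of electron density → sp3.
C5 (2 σ bonds, plus two π bonds) has steric number 2: sp.
C6: 2 σ bonds, plus two π bonds — 2 electron domains, sp.
C7 has 3 σ bonds, plus one π bond: steric number 3 → sp2.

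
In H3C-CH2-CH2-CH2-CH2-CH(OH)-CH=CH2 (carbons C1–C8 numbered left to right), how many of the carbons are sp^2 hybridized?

C1: sp3
C2: sp3
C3: sp3
C4: sp3
C5: sp3
C6: sp3
C7: sp2 ✓
C8: sp2 ✓
C7, C8 → 2 sp2 carbons.

2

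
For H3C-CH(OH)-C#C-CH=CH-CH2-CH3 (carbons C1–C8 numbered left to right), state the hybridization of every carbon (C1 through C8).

C1 sp3, C2 sp3, C3 sp, C4 sp, C5 sp2, C6 sp2, C7 sp3, C8 sp3

C1 — 4 σ bonds. Steric number 4, so sp3.
C2 — 4 σ bonds. Steric number 4, so sp3.
C3 has 2 σ bonds, plus two π bonds: steric number 2 → sp.
C4 carries 2 σ bonds, plus two π bonds, giving a steric number of 2, so it is sp.
C5 carries 3 σ bonds, plus one π bond, giving a steric number of 3, so it is sp2.
C6 is sp2: 3 σ bonds, plus one π bond, 3 electron-density regions.
C7 — 4 σ bonds. Steric number 4, so sp3.
C8 is sp3: 4 σ bonds, 4 electron-density regions.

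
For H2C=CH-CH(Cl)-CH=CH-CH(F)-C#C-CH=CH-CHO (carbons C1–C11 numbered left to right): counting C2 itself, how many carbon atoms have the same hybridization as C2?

C2 is sp2 (one π bond).
C1: sp2 ✓
C2: sp2 ✓
C3: sp3
C4: sp2 ✓
C5: sp2 ✓
C6: sp3
C7: sp
C8: sp
C9: sp2 ✓
C10: sp2 ✓
C11: sp2 ✓
7 carbons are sp2.

7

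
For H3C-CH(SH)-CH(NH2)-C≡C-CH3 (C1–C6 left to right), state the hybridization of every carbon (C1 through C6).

C1 sp3, C2 sp3, C3 sp3, C4 sp, C5 sp, C6 sp3

C1: 4 σ bonds — 4 electron domains, sp3.
C2: 4 σ bonds; 4 regions of electron density → sp3.
C3 carries 4 σ bonds, giving a steric number of 4, so it is sp3.
C4 carries 2 σ bonds, plus two π bonds, giving a steric number of 2, so it is sp.
C5 has 2 σ bonds, plus two π bonds: steric number 2 → sp.
C6 (4 σ bonds) has steric number 4: sp3.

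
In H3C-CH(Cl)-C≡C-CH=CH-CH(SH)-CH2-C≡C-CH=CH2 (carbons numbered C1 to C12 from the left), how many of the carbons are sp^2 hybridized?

C1: sp3
C2: sp3
C3: sp
C4: sp
C5: sp2 ✓
C6: sp2 ✓
C7: sp3
C8: sp3
C9: sp
C10: sp
C11: sp2 ✓
C12: sp2 ✓
C5, C6, C11, C12 → 4 sp2 carbons.

4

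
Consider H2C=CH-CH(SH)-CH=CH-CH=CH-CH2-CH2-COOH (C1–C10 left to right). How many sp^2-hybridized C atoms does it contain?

7

C1: sp2 ✓
C2: sp2 ✓
C3: sp3
C4: sp2 ✓
C5: sp2 ✓
C6: sp2 ✓
C7: sp2 ✓
C8: sp3
C9: sp3
C10: sp2 ✓
C1, C2, C4, C5, C6, C7, C10 → 7 sp2 carbons.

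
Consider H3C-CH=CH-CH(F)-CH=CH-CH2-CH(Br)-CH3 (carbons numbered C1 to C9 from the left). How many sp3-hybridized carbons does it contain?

5

C1: sp3 ✓
C2: sp2
C3: sp2
C4: sp3 ✓
C5: sp2
C6: sp2
C7: sp3 ✓
C8: sp3 ✓
C9: sp3 ✓
C1, C4, C7, C8, C9 → 5 sp3 carbons.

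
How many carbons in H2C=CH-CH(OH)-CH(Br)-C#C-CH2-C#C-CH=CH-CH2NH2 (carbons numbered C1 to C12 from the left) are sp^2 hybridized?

4

C1: sp2 ✓
C2: sp2 ✓
C3: sp3
C4: sp3
C5: sp
C6: sp
C7: sp3
C8: sp
C9: sp
C10: sp2 ✓
C11: sp2 ✓
C12: sp3
C1, C2, C10, C11 → 4 sp2 carbons.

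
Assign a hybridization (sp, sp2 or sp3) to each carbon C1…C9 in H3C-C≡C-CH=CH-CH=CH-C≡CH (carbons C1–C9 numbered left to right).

C1 sp3, C2 sp, C3 sp, C4 sp2, C5 sp2, C6 sp2, C7 sp2, C8 sp, C9 sp

C1 has 4 σ bonds: steric number 4 → sp3.
C2 — 2 σ bonds, plus two π bonds. Steric number 2, so sp.
C3 is sp: 2 σ bonds, plus two π bonds, 2 electron-density regions.
C4: 3 σ bonds, plus one π bond — 3 electron domains, sp2.
C5: 3 σ bonds, plus one π bond; 3 regions of electron density → sp2.
C6 is sp2: 3 σ bonds, plus one π bond, 3 electron-density regions.
C7 (3 σ bonds, plus one π bond) has steric number 3: sp2.
C8: 2 σ bonds, plus two π bonds — 2 electron domains, sp.
C9 — 2 σ bonds, plus two π bonds. Steric number 2, so sp.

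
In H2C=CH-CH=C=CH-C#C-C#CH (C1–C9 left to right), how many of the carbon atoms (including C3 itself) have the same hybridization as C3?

C3 is sp2 (one π bond).
C1: sp2 ✓
C2: sp2 ✓
C3: sp2 ✓
C4: sp
C5: sp2 ✓
C6: sp
C7: sp
C8: sp
C9: sp
4 carbons are sp2.

4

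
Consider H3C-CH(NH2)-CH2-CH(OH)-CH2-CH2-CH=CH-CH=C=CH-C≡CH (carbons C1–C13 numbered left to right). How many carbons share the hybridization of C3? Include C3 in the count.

6

C3 is sp3 (only σ bonds).
C1: sp3 ✓
C2: sp3 ✓
C3: sp3 ✓
C4: sp3 ✓
C5: sp3 ✓
C6: sp3 ✓
C7: sp2
C8: sp2
C9: sp2
C10: sp
C11: sp2
C12: sp
C13: sp
6 carbons are sp3.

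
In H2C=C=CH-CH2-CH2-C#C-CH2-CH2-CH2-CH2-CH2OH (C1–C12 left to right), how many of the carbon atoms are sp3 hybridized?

C1: sp2
C2: sp
C3: sp2
C4: sp3 ✓
C5: sp3 ✓
C6: sp
C7: sp
C8: sp3 ✓
C9: sp3 ✓
C10: sp3 ✓
C11: sp3 ✓
C12: sp3 ✓
C4, C5, C8, C9, C10, C11, C12 → 7 sp3 carbons.

7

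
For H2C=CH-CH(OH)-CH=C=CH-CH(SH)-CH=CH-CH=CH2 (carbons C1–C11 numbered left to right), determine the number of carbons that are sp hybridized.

1

C1: sp2
C2: sp2
C3: sp3
C4: sp2
C5: sp ✓
C6: sp2
C7: sp3
C8: sp2
C9: sp2
C10: sp2
C11: sp2
C5 → 1 sp carbon.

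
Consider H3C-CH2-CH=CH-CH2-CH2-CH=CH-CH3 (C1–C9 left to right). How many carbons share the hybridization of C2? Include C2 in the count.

5

C2 is sp3 (only σ bonds).
C1: sp3 ✓
C2: sp3 ✓
C3: sp2
C4: sp2
C5: sp3 ✓
C6: sp3 ✓
C7: sp2
C8: sp2
C9: sp3 ✓
5 carbons are sp3.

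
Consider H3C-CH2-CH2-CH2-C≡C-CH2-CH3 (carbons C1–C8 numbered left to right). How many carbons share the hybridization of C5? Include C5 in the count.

C5 is sp (two π bonds).
C1: sp3
C2: sp3
C3: sp3
C4: sp3
C5: sp ✓
C6: sp ✓
C7: sp3
C8: sp3
2 carbons are sp.

2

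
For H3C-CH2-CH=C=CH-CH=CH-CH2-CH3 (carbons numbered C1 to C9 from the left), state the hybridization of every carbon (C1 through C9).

C1 sp3, C2 sp3, C3 sp2, C4 sp, C5 sp2, C6 sp2, C7 sp2, C8 sp3, C9 sp3

C1 — 4 σ bonds. Steric number 4, so sp3.
C2 is sp3: 4 σ bonds, 4 electron-density regions.
C3: 3 σ bonds, plus one π bond; 3 regions of electron density → sp2.
C4: 2 σ bonds, plus two π bonds — 2 electron domains, sp.
C5 carries 3 σ bonds, plus one π bond, giving a steric number of 3, so it is sp2.
C6: 3 σ bonds, plus one π bond; 3 regions of electron density → sp2.
C7: 3 σ bonds, plus one π bond — 3 electron domains, sp2.
C8: 4 σ bonds — 4 electron domains, sp3.
C9 — 4 σ bonds. Steric number 4, so sp3.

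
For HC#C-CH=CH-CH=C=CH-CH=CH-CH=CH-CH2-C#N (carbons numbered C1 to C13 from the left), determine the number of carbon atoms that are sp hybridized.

C1: sp ✓
C2: sp ✓
C3: sp2
C4: sp2
C5: sp2
C6: sp ✓
C7: sp2
C8: sp2
C9: sp2
C10: sp2
C11: sp2
C12: sp3
C13: sp ✓
C1, C2, C6, C13 → 4 sp carbons.

4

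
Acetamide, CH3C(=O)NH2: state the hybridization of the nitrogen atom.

sp²

The nitrogen lone pair is delocalised into the carbonyl π system (amide resonance), so N is planar sp2 rather than the sp3 a naive steric count of 4 would suggest.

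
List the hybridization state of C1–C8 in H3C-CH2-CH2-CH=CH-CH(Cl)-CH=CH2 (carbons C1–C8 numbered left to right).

C1 sp3, C2 sp3, C3 sp3, C4 sp2, C5 sp2, C6 sp3, C7 sp2, C8 sp2

C1 carries 4 σ bonds, giving a steric number of 4, so it is sp3.
C2 has 4 σ bonds: steric number 4 → sp3.
C3: 4 σ bonds; 4 regions of electron density → sp3.
C4 carries 3 σ bonds, plus one π bond, giving a steric number of 3, so it is sp2.
C5: 3 σ bonds, plus one π bond; 3 regions of electron density → sp2.
C6 has 4 σ bonds: steric number 4 → sp3.
C7: 3 σ bonds, plus one π bond — 3 electron domains, sp2.
C8 is sp2: 3 σ bonds, plus one π bond, 3 electron-density regions.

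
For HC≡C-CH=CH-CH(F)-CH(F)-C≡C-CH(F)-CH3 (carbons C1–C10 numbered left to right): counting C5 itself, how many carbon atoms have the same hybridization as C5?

C5 is sp3 (only σ bonds).
C1: sp
C2: sp
C3: sp2
C4: sp2
C5: sp3 ✓
C6: sp3 ✓
C7: sp
C8: sp
C9: sp3 ✓
C10: sp3 ✓
4 carbons are sp3.

4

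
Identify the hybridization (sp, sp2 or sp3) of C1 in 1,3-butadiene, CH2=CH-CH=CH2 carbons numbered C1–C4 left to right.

C1 is sp2: 3 σ bonds, plus one π bond, 3 electron-density regions.

sp2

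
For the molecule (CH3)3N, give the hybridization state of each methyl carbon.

sp3

Each methyl carbon (4 σ bonds) has steric number 4: sp3.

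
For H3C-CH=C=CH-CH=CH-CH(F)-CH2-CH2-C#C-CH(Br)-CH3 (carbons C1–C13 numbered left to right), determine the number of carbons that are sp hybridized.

C1: sp3
C2: sp2
C3: sp ✓
C4: sp2
C5: sp2
C6: sp2
C7: sp3
C8: sp3
C9: sp3
C10: sp ✓
C11: sp ✓
C12: sp3
C13: sp3
C3, C10, C11 → 3 sp carbons.

3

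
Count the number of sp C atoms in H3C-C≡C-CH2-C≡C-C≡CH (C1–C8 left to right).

C1: sp3
C2: sp ✓
C3: sp ✓
C4: sp3
C5: sp ✓
C6: sp ✓
C7: sp ✓
C8: sp ✓
C2, C3, C5, C6, C7, C8 → 6 sp carbons.

6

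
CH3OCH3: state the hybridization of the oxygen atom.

sp³

Two σ bonds + two lone pairs = steric number 4 → sp3.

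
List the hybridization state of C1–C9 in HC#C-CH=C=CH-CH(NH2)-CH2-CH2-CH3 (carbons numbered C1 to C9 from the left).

C1 sp, C2 sp, C3 sp2, C4 sp, C5 sp2, C6 sp3, C7 sp3, C8 sp3, C9 sp3

C1 — 2 σ bonds, plus two π bonds. Steric number 2, so sp.
C2 (2 σ bonds, plus two π bonds) has steric number 2: sp.
C3 has 3 σ bonds, plus one π bond: steric number 3 → sp2.
C4: 2 σ bonds, plus two π bonds — 2 electron domains, sp.
C5: 3 σ bonds, plus one π bond — 3 electron domains, sp2.
C6 — 4 σ bonds. Steric number 4, so sp3.
C7: 4 σ bonds; 4 regions of electron density → sp3.
C8 (4 σ bonds) has steric number 4: sp3.
C9 has 4 σ bonds: steric number 4 → sp3.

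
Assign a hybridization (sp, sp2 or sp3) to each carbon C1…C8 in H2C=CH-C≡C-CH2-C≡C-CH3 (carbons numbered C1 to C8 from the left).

C1: 3 σ bonds, plus one π bond — 3 electron domains, sp2.
C2: 3 σ bonds, plus one π bond; 3 regions of electron density → sp2.
C3 — 2 σ bonds, plus two π bonds. Steric number 2, so sp.
C4 carries 2 σ bonds, plus two π bonds, giving a steric number of 2, so it is sp.
C5 carries 4 σ bonds, giving a steric number of 4, so it is sp3.
C6 has 2 σ bonds, plus two π bonds: steric number 2 → sp.
C7 is sp: 2 σ bonds, plus two π bonds, 2 electron-density regions.
C8: 4 σ bonds — 4 electron domains, sp3.

C1 sp2, C2 sp2, C3 sp, C4 sp, C5 sp3, C6 sp, C7 sp, C8 sp3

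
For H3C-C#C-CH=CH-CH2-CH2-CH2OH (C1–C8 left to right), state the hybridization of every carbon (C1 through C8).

C1 sp3, C2 sp, C3 sp, C4 sp2, C5 sp2, C6 sp3, C7 sp3, C8 sp3

C1 carries 4 σ bonds, giving a steric number of 4, so it is sp3.
C2: 2 σ bonds, plus two π bonds; 2 regions of electron density → sp.
C3 has 2 σ bonds, plus two π bonds: steric number 2 → sp.
C4 carries 3 σ bonds, plus one π bond, giving a steric number of 3, so it is sp2.
C5 (3 σ bonds, plus one π bond) has steric number 3: sp2.
C6 carries 4 σ bonds, giving a steric number of 4, so it is sp3.
C7 carries 4 σ bonds, giving a steric number of 4, so it is sp3.
C8 is sp3: 4 σ bonds, 4 electron-density regions.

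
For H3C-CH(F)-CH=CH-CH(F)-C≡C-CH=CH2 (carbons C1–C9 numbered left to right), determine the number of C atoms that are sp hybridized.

C1: sp3
C2: sp3
C3: sp2
C4: sp2
C5: sp3
C6: sp ✓
C7: sp ✓
C8: sp2
C9: sp2
C6, C7 → 2 sp carbons.

2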